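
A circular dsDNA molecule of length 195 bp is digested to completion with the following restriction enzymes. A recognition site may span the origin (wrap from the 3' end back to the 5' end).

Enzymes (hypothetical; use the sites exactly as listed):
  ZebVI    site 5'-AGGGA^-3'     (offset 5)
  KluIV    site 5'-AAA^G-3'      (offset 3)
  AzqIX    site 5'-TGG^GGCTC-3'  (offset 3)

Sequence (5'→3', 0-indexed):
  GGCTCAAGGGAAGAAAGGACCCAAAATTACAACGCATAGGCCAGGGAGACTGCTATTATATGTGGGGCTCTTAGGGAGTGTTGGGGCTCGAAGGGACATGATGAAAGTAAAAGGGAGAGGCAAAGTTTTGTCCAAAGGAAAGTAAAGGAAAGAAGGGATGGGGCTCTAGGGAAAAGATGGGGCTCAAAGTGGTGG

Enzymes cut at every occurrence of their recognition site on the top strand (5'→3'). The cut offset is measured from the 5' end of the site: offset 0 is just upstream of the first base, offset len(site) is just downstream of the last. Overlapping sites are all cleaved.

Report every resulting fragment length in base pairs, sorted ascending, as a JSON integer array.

[3,3,4,5,5,5,5,5,6,7,7,7,8,8,10,11,11,12,12,12,18,31]

Per-enzyme occurrences:
  ZebVI AGGGA/5: at [6, 42, 72, 91, 111, 153, 167] ⇒ [11, 47, 77, 96, 116, 158, 172]
  KluIV AAAG/3: at [13, 103, 109, 121, 133, 138, 143, 148, 172, 185] ⇒ [16, 106, 112, 124, 136, 141, 146, 151, 175, 188]
  AzqIX TGGGGCTC/3: at [62, 81, 158, 177, 192] ⇒ [0, 65, 84, 161, 180]

Pooled cuts: [0, 11, 16, 47, 65, 77, 84, 96, 106, 112, 116, 124, 136, 141, 146, 151, 158, 161, 172, 175, 180, 188]

Fragment lengths:
  0→11: 11 bp
  11→16: 5 bp
  16→47: 31 bp
  47→65: 18 bp
  65→77: 12 bp
  77→84: 7 bp
  84→96: 12 bp
  96→106: 10 bp
  106→112: 6 bp
  112→116: 4 bp
  116→124: 8 bp
  124→136: 12 bp
  136→141: 5 bp
  141→146: 5 bp
  146→151: 5 bp
  151→158: 7 bp
  158→161: 3 bp
  161→172: 11 bp
  172→175: 3 bp
  175→180: 5 bp
  180→188: 8 bp
  188→0 (wrap): 195-188+0 = 7 bp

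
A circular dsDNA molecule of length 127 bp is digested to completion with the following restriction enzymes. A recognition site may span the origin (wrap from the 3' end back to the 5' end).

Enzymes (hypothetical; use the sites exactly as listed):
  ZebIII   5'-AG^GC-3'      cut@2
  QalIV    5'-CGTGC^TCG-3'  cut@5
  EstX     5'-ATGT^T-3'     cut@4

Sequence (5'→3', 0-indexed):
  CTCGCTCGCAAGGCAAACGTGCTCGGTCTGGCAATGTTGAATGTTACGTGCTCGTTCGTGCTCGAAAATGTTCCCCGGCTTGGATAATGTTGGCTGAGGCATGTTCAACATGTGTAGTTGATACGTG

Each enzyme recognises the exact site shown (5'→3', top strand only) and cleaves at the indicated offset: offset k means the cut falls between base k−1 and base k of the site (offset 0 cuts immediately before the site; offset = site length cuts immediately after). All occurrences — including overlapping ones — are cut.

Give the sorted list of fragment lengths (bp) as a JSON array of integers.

[6,7,7,8,10,10,10,11,15,19,24]

Per-enzyme occurrences:
  ZebIII AGGC/2: at [10, 96] ⇒ [12, 98]
  QalIV CGTGCTCG/5: at [17, 46, 56, 123] ⇒ [1, 22, 51, 61]
  EstX ATGTT/4: at [33, 40, 67, 86, 100] ⇒ [37, 44, 71, 90, 104]

Pooled cuts: [1, 12, 22, 37, 44, 51, 61, 71, 90, 98, 104]

Fragment lengths:
  1→12: 11 bp
  12→22: 10 bp
  22→37: 15 bp
  37→44: 7 bp
  44→51: 7 bp
  51→61: 10 bp
  61→71: 10 bp
  71→90: 19 bp
  90→98: 8 bp
  98→104: 6 bp
  104→1 (wrap): 127-104+1 = 24 bp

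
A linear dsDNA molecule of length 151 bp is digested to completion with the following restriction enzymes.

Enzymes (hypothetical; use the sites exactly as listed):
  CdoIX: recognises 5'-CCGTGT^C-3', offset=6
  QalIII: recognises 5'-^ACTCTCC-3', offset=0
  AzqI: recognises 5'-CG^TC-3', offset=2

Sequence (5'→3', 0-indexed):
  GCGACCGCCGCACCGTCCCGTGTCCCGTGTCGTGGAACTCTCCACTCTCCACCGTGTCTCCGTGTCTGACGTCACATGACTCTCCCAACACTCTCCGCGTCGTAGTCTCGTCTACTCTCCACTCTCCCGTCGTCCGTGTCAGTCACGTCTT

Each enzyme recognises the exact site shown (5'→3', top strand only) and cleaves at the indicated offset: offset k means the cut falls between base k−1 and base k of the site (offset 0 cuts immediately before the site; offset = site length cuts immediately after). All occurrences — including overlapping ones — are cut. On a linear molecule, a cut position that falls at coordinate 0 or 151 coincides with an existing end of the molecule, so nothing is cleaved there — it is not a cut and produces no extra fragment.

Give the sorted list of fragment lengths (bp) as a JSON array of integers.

Per-enzyme occurrences:
  CdoIX (CCGTGTC, off=6): starts [17, 24, 51, 59, 133] → cuts [23, 30, 57, 65, 139]
  QalIII (ACTCTCC, off=0): starts [36, 43, 78, 89, 113, 120] → cuts [36, 43, 78, 89, 113, 120]
  AzqI (CGTC, off=2): starts [13, 69, 97, 108, 127, 130, 145] → cuts [15, 71, 99, 110, 129, 132, 147]

Pooled cuts: [15, 23, 30, 36, 43, 57, 65, 71, 78, 89, 99, 110, 113, 120, 129, 132, 139, 147]

Fragments:
  [0,15): 15 bp
  [15,23): 8 bp
  [23,30): 7 bp
  [30,36): 6 bp
  [36,43): 7 bp
  [43,57): 14 bp
  [57,65): 8 bp
  [65,71): 6 bp
  [71,78): 7 bp
  [78,89): 11 bp
  [89,99): 10 bp
  [99,110): 11 bp
  [110,113): 3 bp
  [113,120): 7 bp
  [120,129): 9 bp
  [129,132): 3 bp
  [132,139): 7 bp
  [139,147): 8 bp
  [147,151): 4 bp

[3,3,4,6,6,7,7,7,7,7,8,8,8,9,10,11,11,14,15]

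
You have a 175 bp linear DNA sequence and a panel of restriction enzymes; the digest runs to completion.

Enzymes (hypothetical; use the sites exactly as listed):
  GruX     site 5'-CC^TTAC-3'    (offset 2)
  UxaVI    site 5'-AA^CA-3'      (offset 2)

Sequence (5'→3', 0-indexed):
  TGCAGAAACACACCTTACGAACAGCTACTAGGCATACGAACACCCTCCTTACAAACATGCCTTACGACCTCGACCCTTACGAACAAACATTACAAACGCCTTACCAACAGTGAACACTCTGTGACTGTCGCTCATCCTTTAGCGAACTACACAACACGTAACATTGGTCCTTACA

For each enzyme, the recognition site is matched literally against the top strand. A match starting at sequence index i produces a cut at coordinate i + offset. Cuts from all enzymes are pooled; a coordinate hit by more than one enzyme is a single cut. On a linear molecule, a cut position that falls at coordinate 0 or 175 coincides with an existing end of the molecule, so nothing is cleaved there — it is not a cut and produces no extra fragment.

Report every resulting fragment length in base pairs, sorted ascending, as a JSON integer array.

[4,5,6,6,7,7,7,7,7,7,8,8,9,13,15,19,40]

Scan for sites:
  GruX CCTTAC/2: at [12, 46, 59, 74, 98, 168] ⇒ [14, 48, 61, 76, 100, 170]
  UxaVI AACA/2: at [6, 19, 38, 53, 81, 85, 105, 112, 152, 159] ⇒ [8, 21, 40, 55, 83, 87, 107, 114, 154, 161]

All cut coordinates (distinct, sorted): [8, 14, 21, 40, 48, 55, 61, 76, 83, 87, 100, 107, 114, 154, 161, 170]

Fragment lengths:
  [0,8): 8 bp
  [8,14): 6 bp
  [14,21): 7 bp
  [21,40): 19 bp
  [40,48): 8 bp
  [48,55): 7 bp
  [55,61): 6 bp
  [61,76): 15 bp
  [76,83): 7 bp
  [83,87): 4 bp
  [87,100): 13 bp
  [100,107): 7 bp
  [107,114): 7 bp
  [114,154): 40 bp
  [154,161): 7 bp
  [161,170): 9 bp
  [170,175): 5 bp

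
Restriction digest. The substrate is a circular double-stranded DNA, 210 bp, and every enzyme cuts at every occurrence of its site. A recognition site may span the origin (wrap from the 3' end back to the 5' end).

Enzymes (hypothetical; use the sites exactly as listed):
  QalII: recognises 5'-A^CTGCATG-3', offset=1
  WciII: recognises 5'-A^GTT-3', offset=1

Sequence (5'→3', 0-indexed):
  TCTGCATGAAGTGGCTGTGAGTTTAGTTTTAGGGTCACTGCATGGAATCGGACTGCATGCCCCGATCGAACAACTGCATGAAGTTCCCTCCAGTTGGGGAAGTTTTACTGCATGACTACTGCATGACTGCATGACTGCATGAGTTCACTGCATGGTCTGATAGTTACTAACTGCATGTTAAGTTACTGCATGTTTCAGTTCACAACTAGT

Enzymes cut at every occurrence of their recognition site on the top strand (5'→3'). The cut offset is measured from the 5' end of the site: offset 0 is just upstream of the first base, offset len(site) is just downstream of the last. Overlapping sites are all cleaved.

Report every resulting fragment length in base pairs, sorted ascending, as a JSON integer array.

Scan for sites:
  QalII ACTGCATG/1: at [36, 51, 72, 106, 117, 125, 133, 146, 169, 184] ⇒ [37, 52, 73, 107, 118, 126, 134, 147, 170, 185]
  WciII AGTT/1: at [19, 24, 81, 91, 100, 141, 161, 180, 196, 207] ⇒ [20, 25, 82, 92, 101, 142, 162, 181, 197, 208]

All cut coordinates (distinct, sorted): [20, 25, 37, 52, 73, 82, 92, 101, 107, 118, 126, 134, 142, 147, 162, 170, 181, 185, 197, 208]

Fragment lengths:
  20→25: 5 bp
  25→37: 12 bp
  37→52: 15 bp
  52→73: 21 bp
  73→82: 9 bp
  82→92: 10 bp
  92→101: 9 bp
  101→107: 6 bp
  107→118: 11 bp
  118→126: 8 bp
  126→134: 8 bp
  134→142: 8 bp
  142→147: 5 bp
  147→162: 15 bp
  162→170: 8 bp
  170→181: 11 bp
  181→185: 4 bp
  185→197: 12 bp
  197→208: 11 bp
  208→20 (wrap): 210-208+20 = 22 bp

[4,5,5,6,8,8,8,8,9,9,10,11,11,11,12,12,15,15,21,22]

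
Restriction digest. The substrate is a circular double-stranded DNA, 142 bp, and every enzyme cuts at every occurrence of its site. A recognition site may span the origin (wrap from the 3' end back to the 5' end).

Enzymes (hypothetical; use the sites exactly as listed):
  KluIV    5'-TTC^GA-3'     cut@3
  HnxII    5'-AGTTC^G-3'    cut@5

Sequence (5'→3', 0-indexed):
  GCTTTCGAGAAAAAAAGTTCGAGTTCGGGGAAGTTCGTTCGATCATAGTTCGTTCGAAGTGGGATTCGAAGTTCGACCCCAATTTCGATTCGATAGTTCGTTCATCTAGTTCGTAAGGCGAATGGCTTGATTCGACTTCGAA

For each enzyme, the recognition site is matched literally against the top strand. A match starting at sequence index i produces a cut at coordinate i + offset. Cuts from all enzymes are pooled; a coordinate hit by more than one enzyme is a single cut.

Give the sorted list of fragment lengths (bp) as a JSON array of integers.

Site scan:
  KluIV (TTCGA, off=3): starts [3, 17, 37, 52, 64, 71, 83, 88, 130, 136] → cuts [6, 20, 40, 55, 67, 74, 86, 91, 133, 139]
  HnxII (AGTTCG, off=5): starts [15, 21, 31, 46, 69, 94, 107] → cuts [20, 26, 36, 51, 74, 99, 112]

All cut coordinates (distinct, sorted): [6, 20, 26, 36, 40, 51, 55, 67, 74, 86, 91, 99, 112, 133, 139]

Fragments:
  6→20: 14 bp
  20→26: 6 bp
  26→36: 10 bp
  36→40: 4 bp
  40→51: 11 bp
  51→55: 4 bp
  55→67: 12 bp
  67→74: 7 bp
  74→86: 12 bp
  86→91: 5 bp
  91→99: 8 bp
  99→112: 13 bp
  112→133: 21 bp
  133→139: 6 bp
  139→6 (wrap): 142-139+6 = 9 bp

[4,4,5,6,6,7,8,9,10,11,12,12,13,14,21]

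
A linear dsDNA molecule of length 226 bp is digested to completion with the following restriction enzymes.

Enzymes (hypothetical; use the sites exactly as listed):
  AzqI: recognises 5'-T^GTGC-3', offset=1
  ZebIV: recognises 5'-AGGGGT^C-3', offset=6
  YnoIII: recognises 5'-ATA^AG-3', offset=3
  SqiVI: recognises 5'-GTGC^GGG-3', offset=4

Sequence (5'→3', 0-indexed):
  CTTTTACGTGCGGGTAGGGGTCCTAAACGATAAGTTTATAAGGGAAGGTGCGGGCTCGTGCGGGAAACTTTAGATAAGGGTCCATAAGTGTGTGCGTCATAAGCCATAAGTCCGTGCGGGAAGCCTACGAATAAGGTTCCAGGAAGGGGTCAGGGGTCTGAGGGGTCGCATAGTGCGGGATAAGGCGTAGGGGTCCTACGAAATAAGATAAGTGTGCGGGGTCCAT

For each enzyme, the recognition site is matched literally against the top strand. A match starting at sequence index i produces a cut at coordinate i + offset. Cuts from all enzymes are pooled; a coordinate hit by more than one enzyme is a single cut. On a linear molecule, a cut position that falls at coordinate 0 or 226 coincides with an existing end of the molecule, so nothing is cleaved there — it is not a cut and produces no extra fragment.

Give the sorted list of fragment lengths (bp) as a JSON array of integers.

[3,4,5,5,6,7,7,8,9,9,9,10,10,10,10,10,11,11,11,11,12,15,16,17]

Per-enzyme occurrences:
  AzqI (TGTGC, off=1): starts [90, 212] → cuts [91, 213]
  ZebIV (AGGGGTC, off=6): starts [15, 144, 151, 160, 188] → cuts [21, 150, 157, 166, 194]
  YnoIII (ATAAG, off=3): starts [29, 37, 73, 83, 98, 105, 130, 179, 202, 207] → cuts [32, 40, 76, 86, 101, 108, 133, 182, 205, 210]
  SqiVI (GTGCGGG, off=4): starts [7, 47, 57, 113, 172, 213] → cuts [11, 51, 61, 117, 176, 217]

All cut coordinates (distinct, sorted): [11, 21, 32, 40, 51, 61, 76, 86, 91, 101, 108, 117, 133, 150, 157, 166, 176, 182, 194, 205, 210, 213, 217]

Fragments:
  [0,11): 11 bp
  [11,21): 10 bp
  [21,32): 11 bp
  [32,40): 8 bp
  [40,51): 11 bp
  [51,61): 10 bp
  [61,76): 15 bp
  [76,86): 10 bp
  [86,91): 5 bp
  [91,101): 10 bp
  [101,108): 7 bp
  [108,117): 9 bp
  [117,133): 16 bp
  [133,150): 17 bp
  [150,157): 7 bp
  [157,166): 9 bp
  [166,176): 10 bp
  [176,182): 6 bp
  [182,194): 12 bp
  [194,205): 11 bp
  [205,210): 5 bp
  [210,213): 3 bp
  [213,217): 4 bp
  [217,226): 9 bp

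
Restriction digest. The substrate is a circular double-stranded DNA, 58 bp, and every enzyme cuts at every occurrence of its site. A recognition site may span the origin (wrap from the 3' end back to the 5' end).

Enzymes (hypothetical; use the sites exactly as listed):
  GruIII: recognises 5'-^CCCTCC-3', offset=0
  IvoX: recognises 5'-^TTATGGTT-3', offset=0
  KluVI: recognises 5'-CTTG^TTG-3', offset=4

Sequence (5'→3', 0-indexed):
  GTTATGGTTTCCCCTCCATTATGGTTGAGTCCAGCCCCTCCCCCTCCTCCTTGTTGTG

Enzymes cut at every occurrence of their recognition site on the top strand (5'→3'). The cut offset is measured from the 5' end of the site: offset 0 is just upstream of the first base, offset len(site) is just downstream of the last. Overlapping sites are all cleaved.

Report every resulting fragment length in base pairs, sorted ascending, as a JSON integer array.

Per-enzyme occurrences:
  GruIII (CCCTCC, off=0): starts [11, 35, 41] → cuts [11, 35, 41]
  IvoX (TTATGGTT, off=0): starts [1, 18] → cuts [1, 18]
  KluVI (CTTGTTG, off=4): starts [49] → cuts [53]

All cut coordinates (distinct, sorted): [1, 11, 18, 35, 41, 53]

Fragment lengths:
  1→11: 10 bp
  11→18: 7 bp
  18→35: 17 bp
  35→41: 6 bp
  41→53: 12 bp
  53→1 (wrap): 58-53+1 = 6 bp

[6,6,7,10,12,17]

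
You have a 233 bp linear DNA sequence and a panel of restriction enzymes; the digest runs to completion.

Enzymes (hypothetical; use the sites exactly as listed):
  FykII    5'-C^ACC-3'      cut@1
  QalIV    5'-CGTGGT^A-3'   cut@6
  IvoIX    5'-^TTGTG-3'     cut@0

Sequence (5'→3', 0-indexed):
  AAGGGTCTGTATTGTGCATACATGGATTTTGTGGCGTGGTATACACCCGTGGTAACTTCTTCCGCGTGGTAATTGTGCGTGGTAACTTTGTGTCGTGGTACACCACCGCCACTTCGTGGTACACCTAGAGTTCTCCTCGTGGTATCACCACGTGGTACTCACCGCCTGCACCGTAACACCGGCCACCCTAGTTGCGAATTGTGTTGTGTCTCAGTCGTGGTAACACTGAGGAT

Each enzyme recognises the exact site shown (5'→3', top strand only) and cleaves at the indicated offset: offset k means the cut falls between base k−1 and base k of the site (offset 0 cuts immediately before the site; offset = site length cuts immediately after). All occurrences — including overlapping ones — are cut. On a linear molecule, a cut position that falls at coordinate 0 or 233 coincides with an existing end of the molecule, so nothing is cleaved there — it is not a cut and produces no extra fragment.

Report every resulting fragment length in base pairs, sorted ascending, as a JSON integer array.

[2,2,2,3,3,4,4,4,5,7,8,9,9,10,11,11,12,12,12,14,16,17,17,18,21]

Site scan:
  FykII (CACC, off=1): starts [43, 100, 103, 121, 145, 159, 168, 176, 183] → cuts [44, 101, 104, 122, 146, 160, 169, 177, 184]
  QalIV (CGTGGTA, off=6): starts [34, 47, 64, 77, 93, 114, 137, 150, 215] → cuts [40, 53, 70, 83, 99, 120, 143, 156, 221]
  IvoIX (TTGTG, off=0): starts [11, 28, 72, 87, 198, 203] → cuts [11, 28, 72, 87, 198, 203]

All cut coordinates (distinct, sorted): [11, 28, 40, 44, 53, 70, 72, 83, 87, 99, 101, 104, 120, 122, 143, 146, 156, 160, 169, 177, 184, 198, 203, 221]

Fragment lengths:
  [0,11): 11 bp
  [11,28): 17 bp
  [28,40): 12 bp
  [40,44): 4 bp
  [44,53): 9 bp
  [53,70): 17 bp
  [70,72): 2 bp
  [72,83): 11 bp
  [83,87): 4 bp
  [87,99): 12 bp
  [99,101): 2 bp
  [101,104): 3 bp
  [104,120): 16 bp
  [120,122): 2 bp
  [122,143): 21 bp
  [143,146): 3 bp
  [146,156): 10 bp
  [156,160): 4 bp
  [160,169): 9 bp
  [169,177): 8 bp
  [177,184): 7 bp
  [184,198): 14 bp
  [198,203): 5 bp
  [203,221): 18 bp
  [221,233): 12 bp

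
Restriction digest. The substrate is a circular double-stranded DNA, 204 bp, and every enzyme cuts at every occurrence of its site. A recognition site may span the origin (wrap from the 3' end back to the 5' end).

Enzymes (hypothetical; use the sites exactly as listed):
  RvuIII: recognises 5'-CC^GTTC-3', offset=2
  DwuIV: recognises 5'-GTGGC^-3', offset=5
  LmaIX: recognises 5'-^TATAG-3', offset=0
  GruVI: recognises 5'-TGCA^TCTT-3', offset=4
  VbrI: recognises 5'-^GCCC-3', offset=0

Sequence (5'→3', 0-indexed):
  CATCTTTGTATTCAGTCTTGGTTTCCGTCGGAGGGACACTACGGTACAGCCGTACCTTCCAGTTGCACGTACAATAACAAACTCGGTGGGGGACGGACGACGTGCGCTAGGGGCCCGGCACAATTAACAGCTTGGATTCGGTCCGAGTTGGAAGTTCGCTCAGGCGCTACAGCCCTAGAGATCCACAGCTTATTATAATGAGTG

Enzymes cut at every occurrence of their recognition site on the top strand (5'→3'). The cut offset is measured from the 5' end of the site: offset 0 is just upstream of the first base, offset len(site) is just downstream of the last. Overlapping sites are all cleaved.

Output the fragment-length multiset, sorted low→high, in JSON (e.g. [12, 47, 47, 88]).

[35,59,110]

Site scan:
  RvuIII (CCGTTC, off=2): no sites
  DwuIV (GTGGC, off=5): no sites
  LmaIX (TATAG, off=0): no sites
  GruVI (TGCATCTT, off=4): starts [202] → cuts [2]
  VbrI (GCCC, off=0): starts [112, 171] → cuts [112, 171]

All cut coordinates (distinct, sorted): [2, 112, 171]

Fragments:
  2→112: 110 bp
  112→171: 59 bp
  171→2 (wrap): 204-171+2 = 35 bp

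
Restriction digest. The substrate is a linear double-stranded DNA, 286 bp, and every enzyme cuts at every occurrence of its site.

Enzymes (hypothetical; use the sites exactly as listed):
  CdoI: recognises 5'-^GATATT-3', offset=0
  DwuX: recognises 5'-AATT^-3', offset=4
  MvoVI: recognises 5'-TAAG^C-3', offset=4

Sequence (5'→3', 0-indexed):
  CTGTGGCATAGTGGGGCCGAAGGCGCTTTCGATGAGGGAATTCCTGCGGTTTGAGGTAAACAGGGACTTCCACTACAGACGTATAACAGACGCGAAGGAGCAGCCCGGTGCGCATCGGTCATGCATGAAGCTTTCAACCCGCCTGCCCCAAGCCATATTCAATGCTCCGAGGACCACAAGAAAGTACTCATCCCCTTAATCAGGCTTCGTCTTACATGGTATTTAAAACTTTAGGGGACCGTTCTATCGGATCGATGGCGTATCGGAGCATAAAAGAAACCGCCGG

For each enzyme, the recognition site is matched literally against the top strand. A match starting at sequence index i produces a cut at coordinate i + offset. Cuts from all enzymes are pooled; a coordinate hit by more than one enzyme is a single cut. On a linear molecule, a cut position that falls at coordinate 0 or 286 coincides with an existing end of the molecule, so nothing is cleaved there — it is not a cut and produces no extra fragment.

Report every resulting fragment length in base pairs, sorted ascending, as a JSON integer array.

[42,244]

Site scan:
  CdoI (GATATT, off=0): no sites
  DwuX (AATT, off=4): starts [38] → cuts [42]
  MvoVI (TAAGC, off=4): no sites

Pooled cuts: [42]

Fragment lengths:
  [0,42): 42 bp
  [42,286): 244 bp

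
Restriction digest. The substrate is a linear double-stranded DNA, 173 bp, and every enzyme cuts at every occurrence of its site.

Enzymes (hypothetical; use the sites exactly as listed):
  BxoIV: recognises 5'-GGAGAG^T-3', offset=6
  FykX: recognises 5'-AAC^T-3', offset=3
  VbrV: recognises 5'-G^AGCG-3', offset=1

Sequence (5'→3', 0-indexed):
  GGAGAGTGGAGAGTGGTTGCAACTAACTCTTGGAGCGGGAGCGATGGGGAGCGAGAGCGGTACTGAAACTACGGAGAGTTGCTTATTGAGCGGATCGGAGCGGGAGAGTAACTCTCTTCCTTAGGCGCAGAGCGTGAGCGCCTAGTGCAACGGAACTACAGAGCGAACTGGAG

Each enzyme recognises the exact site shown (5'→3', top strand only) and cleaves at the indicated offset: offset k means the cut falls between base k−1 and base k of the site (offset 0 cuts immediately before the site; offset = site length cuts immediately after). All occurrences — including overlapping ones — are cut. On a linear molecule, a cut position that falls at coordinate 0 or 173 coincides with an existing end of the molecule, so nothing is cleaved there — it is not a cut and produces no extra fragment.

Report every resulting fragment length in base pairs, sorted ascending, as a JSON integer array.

[4,4,5,5,6,6,6,6,6,7,7,9,10,10,10,10,10,14,18,20]

Scan for sites:
  BxoIV (GGAGAGT, off=6): starts [0, 7, 72, 102] → cuts [6, 13, 78, 108]
  FykX (AACT, off=3): starts [20, 24, 66, 109, 153, 165] → cuts [23, 27, 69, 112, 156, 168]
  VbrV (GAGCG, off=1): starts [32, 38, 48, 54, 87, 97, 129, 135, 160] → cuts [33, 39, 49, 55, 88, 98, 130, 136, 161]

Pooled cuts: [6, 13, 23, 27, 33, 39, 49, 55, 69, 78, 88, 98, 108, 112, 130, 136, 156, 161, 168]

Fragments:
  [0,6): 6 bp
  [6,13): 7 bp
  [13,23): 10 bp
  [23,27): 4 bp
  [27,33): 6 bp
  [33,39): 6 bp
  [39,49): 10 bp
  [49,55): 6 bp
  [55,69): 14 bp
  [69,78): 9 bp
  [78,88): 10 bp
  [88,98): 10 bp
  [98,108): 10 bp
  [108,112): 4 bp
  [112,130): 18 bp
  [130,136): 6 bp
  [136,156): 20 bp
  [156,161): 5 bp
  [161,168): 7 bp
  [168,173): 5 bp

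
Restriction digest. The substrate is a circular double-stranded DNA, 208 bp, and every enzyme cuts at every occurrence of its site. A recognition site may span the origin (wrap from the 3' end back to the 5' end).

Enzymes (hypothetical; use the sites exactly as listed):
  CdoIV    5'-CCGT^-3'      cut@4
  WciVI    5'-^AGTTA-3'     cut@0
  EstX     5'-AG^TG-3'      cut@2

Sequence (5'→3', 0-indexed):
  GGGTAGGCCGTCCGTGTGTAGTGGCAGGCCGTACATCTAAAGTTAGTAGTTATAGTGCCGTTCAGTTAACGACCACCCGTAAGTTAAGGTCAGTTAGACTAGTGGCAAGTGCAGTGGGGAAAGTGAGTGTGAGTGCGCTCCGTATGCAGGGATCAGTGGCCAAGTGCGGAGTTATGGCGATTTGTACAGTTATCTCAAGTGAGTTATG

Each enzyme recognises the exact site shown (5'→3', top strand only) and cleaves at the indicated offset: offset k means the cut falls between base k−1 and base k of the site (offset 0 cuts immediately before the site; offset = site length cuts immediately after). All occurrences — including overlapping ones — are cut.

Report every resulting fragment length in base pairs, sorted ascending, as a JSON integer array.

Scan for sites:
  CdoIV (CCGT, off=4): starts [7, 11, 28, 57, 76, 139] → cuts [11, 15, 32, 61, 80, 143]
  WciVI (AGTTA, off=0): starts [40, 47, 63, 81, 91, 169, 187, 201] → cuts [40, 47, 63, 81, 91, 169, 187, 201]
  EstX (AGTG, off=2): starts [19, 53, 100, 107, 112, 121, 125, 131, 154, 162, 197] → cuts [21, 55, 102, 109, 114, 123, 127, 133, 156, 164, 199]

All cut coordinates (distinct, sorted): [11, 15, 21, 32, 40, 47, 55, 61, 63, 80, 81, 91, 102, 109, 114, 123, 127, 133, 143, 156, 164, 169, 187, 199, 201]

Fragment lengths:
  11→15: 4 bp
  15→21: 6 bp
  21→32: 11 bp
  32→40: 8 bp
  40→47: 7 bp
  47→55: 8 bp
  55→61: 6 bp
  61→63: 2 bp
  63→80: 17 bp
  80→81: 1 bp
  81→91: 10 bp
  91→102: 11 bp
  102→109: 7 bp
  109→114: 5 bp
  114→123: 9 bp
  123→127: 4 bp
  127→133: 6 bp
  133→143: 10 bp
  143→156: 13 bp
  156→164: 8 bp
  164→169: 5 bp
  169→187: 18 bp
  187→199: 12 bp
  199→201: 2 bp
  201→11 (wrap): 208-201+11 = 18 bp

[1,2,2,4,4,5,5,6,6,6,7,7,8,8,8,9,10,10,11,11,12,13,17,18,18]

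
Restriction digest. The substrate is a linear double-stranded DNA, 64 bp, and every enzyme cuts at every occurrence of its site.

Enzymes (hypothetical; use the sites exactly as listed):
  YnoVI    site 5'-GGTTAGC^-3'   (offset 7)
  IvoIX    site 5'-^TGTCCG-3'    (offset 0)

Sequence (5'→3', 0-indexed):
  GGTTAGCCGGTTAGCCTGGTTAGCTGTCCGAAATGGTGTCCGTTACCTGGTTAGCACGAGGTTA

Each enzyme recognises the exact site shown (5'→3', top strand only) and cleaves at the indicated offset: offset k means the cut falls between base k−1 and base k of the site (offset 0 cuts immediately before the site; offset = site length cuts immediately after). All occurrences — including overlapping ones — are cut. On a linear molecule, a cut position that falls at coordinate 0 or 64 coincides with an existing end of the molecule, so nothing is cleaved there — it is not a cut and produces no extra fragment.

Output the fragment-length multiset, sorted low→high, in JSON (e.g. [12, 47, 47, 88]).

[7,8,9,9,12,19]

Site scan:
  YnoVI GGTTAGC/7: at [0, 8, 17, 48] ⇒ [7, 15, 24, 55]
  IvoIX TGTCCG/0: at [24, 36] ⇒ [24, 36]

All cut coordinates (distinct, sorted): [7, 15, 24, 36, 55]

Fragment lengths:
  [0,7): 7 bp
  [7,15): 8 bp
  [15,24): 9 bp
  [24,36): 12 bp
  [36,55): 19 bp
  [55,64): 9 bp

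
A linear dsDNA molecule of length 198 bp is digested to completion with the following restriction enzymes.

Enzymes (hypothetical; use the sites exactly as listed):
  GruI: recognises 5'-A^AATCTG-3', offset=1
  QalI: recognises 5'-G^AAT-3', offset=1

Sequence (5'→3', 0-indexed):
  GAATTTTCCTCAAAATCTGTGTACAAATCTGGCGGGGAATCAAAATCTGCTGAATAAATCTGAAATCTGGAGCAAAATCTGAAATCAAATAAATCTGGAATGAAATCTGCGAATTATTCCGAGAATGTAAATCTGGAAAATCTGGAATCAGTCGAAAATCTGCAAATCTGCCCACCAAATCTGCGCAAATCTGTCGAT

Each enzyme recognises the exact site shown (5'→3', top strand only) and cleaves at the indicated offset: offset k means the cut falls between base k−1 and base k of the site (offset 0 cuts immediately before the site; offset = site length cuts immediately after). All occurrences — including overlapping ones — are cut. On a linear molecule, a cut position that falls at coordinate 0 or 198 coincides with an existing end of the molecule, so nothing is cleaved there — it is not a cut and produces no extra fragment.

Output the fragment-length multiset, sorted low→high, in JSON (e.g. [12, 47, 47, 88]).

[1,4,5,6,6,7,7,7,8,8,9,9,10,11,11,12,12,12,12,12,13,16]

Per-enzyme occurrences:
  GruI (AAATCTG, off=1): starts [12, 24, 42, 55, 62, 74, 90, 102, 128, 137, 155, 163, 176, 186] → cuts [13, 25, 43, 56, 63, 75, 91, 103, 129, 138, 156, 164, 177, 187]
  QalI (GAAT, off=1): starts [0, 36, 51, 97, 110, 122, 144] → cuts [1, 37, 52, 98, 111, 123, 145]

Pooled cuts: [1, 13, 25, 37, 43, 52, 56, 63, 75, 91, 98, 103, 111, 123, 129, 138, 145, 156, 164, 177, 187]

Fragments:
  [0,1): 1 bp
  [1,13): 12 bp
  [13,25): 12 bp
  [25,37): 12 bp
  [37,43): 6 bp
  [43,52): 9 bp
  [52,56): 4 bp
  [56,63): 7 bp
  [63,75): 12 bp
  [75,91): 16 bp
  [91,98): 7 bp
  [98,103): 5 bp
  [103,111): 8 bp
  [111,123): 12 bp
  [123,129): 6 bp
  [129,138): 9 bp
  [138,145): 7 bp
  [145,156): 11 bp
  [156,164): 8 bp
  [164,177): 13 bp
  [177,187): 10 bp
  [187,198): 11 bp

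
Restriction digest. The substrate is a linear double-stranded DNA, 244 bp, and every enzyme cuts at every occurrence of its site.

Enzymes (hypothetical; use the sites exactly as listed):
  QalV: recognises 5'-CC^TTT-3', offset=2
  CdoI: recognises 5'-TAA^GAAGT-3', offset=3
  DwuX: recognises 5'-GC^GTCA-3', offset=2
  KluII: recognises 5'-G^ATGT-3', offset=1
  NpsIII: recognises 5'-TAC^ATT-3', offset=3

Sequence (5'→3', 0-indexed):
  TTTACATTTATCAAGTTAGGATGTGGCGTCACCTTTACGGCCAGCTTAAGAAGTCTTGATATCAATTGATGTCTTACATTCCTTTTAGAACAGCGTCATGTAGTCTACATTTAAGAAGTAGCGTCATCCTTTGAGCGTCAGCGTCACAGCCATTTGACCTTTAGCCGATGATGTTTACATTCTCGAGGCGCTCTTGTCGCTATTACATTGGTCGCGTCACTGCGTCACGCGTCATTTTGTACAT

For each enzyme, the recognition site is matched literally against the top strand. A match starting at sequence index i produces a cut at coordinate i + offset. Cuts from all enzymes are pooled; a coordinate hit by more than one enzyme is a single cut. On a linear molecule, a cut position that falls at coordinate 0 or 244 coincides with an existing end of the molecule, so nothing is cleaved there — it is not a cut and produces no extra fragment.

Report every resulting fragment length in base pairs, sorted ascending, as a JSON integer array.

[5,5,6,6,6,7,7,7,7,8,8,8,9,9,11,12,14,14,15,16,17,19,28]

Scan for sites:
  QalV (CCTTT, off=2): starts [31, 80, 127, 157] → cuts [33, 82, 129, 159]
  CdoI (TAAGAAGT, off=3): starts [46, 111] → cuts [49, 114]
  DwuX (GCGTCA, off=2): starts [25, 92, 120, 134, 140, 213, 221, 228] → cuts [27, 94, 122, 136, 142, 215, 223, 230]
  KluII (GATGT, off=1): starts [19, 67, 169] → cuts [20, 68, 170]
  NpsIII (TACATT, off=3): starts [2, 74, 105, 175, 203] → cuts [5, 77, 108, 178, 206]

Pooled cuts: [5, 20, 27, 33, 49, 68, 77, 82, 94, 108, 114, 122, 129, 136, 142, 159, 170, 178, 206, 215, 223, 230]

Fragments:
  [0,5): 5 bp
  [5,20): 15 bp
  [20,27): 7 bp
  [27,33): 6 bp
  [33,49): 16 bp
  [49,68): 19 bp
  [68,77): 9 bp
  [77,82): 5 bp
  [82,94): 12 bp
  [94,108): 14 bp
  [108,114): 6 bp
  [114,122): 8 bp
  [122,129): 7 bp
  [129,136): 7 bp
  [136,142): 6 bp
  [142,159): 17 bp
  [159,170): 11 bp
  [170,178): 8 bp
  [178,206): 28 bp
  [206,215): 9 bp
  [215,223): 8 bp
  [223,230): 7 bp
  [230,244): 14 bp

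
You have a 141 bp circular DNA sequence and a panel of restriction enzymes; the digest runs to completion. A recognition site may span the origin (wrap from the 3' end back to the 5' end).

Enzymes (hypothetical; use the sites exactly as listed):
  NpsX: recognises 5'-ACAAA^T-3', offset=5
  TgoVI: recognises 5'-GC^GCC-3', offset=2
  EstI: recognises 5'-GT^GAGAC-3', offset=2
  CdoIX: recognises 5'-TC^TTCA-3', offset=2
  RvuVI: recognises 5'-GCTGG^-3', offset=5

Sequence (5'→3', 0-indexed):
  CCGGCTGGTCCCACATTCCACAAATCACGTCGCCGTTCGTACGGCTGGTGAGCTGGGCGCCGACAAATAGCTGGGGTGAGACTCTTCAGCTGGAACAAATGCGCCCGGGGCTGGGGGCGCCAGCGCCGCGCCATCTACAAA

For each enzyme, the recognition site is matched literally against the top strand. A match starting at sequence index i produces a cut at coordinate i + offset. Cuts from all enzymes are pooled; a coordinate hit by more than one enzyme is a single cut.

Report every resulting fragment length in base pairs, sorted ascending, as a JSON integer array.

Site scan:
  NpsX (ACAAAT, off=5): starts [19, 62, 94] → cuts [24, 67, 99]
  TgoVI (GCGCC, off=2): starts [56, 100, 116, 122, 127] → cuts [58, 102, 118, 124, 129]
  EstI (GTGAGAC, off=2): starts [75] → cuts [77]
  CdoIX (TCTTCA, off=2): starts [82] → cuts [84]
  RvuVI (GCTGG, off=5): starts [3, 43, 51, 69, 88, 109] → cuts [8, 48, 56, 74, 93, 114]

All cut coordinates (distinct, sorted): [8, 24, 48, 56, 58, 67, 74, 77, 84, 93, 99, 102, 114, 118, 124, 129]

Fragment lengths:
  8→24: 16 bp
  24→48: 24 bp
  48→56: 8 bp
  56→58: 2 bp
  58→67: 9 bp
  67→74: 7 bp
  74→77: 3 bp
  77→84: 7 bp
  84→93: 9 bp
  93→99: 6 bp
  99→102: 3 bp
  102→114: 12 bp
  114→118: 4 bp
  118→124: 6 bp
  124→129: 5 bp
  129→8 (wrap): 141-129+8 = 20 bp

[2,3,3,4,5,6,6,7,7,8,9,9,12,16,20,24]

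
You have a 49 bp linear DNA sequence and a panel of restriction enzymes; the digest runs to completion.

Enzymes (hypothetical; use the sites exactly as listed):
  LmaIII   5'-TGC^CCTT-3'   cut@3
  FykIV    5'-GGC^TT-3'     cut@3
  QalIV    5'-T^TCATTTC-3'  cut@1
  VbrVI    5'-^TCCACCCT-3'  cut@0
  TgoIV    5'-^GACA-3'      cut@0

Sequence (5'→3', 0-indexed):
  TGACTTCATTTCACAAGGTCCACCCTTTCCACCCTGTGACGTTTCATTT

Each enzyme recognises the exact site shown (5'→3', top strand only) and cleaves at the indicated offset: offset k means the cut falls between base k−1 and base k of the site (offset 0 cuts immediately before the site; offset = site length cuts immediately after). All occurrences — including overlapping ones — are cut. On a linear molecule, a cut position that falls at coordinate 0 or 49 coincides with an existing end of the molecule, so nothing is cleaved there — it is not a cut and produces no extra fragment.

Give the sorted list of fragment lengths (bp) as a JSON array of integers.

[5,9,13,22]

Per-enzyme occurrences:
  LmaIII (TGCCCTT, off=3): no sites
  FykIV (GGCTT, off=3): no sites
  QalIV TTCATTTC/1: at [4] ⇒ [5]
  VbrVI TCCACCCT/0: at [18, 27] ⇒ [18, 27]
  TgoIV (GACA, off=0): no sites

All cut coordinates (distinct, sorted): [5, 18, 27]

Fragment lengths:
  [0,5): 5 bp
  [5,18): 13 bp
  [18,27): 9 bp
  [27,49): 22 bp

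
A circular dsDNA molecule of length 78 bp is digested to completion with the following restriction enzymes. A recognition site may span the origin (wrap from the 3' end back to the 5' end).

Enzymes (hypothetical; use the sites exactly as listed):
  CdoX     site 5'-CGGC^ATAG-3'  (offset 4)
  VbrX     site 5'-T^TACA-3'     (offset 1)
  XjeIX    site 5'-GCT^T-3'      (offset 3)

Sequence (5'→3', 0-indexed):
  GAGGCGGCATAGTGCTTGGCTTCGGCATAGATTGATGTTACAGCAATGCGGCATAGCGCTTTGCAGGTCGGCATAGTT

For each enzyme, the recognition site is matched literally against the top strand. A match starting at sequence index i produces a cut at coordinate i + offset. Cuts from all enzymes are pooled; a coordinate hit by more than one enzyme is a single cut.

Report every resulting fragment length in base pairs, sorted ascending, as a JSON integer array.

[5,5,8,8,12,12,14,14]

Per-enzyme occurrences:
  CdoX CGGCATAG/4: at [4, 22, 48, 68] ⇒ [8, 26, 52, 72]
  VbrX TTACA/1: at [37] ⇒ [38]
  XjeIX GCTT/3: at [13, 18, 57] ⇒ [16, 21, 60]

All cut coordinates (distinct, sorted): [8, 16, 21, 26, 38, 52, 60, 72]

Fragment lengths:
  8→16: 8 bp
  16→21: 5 bp
  21→26: 5 bp
  26→38: 12 bp
  38→52: 14 bp
  52→60: 8 bp
  60→72: 12 bp
  72→8 (wrap): 78-72+8 = 14 bp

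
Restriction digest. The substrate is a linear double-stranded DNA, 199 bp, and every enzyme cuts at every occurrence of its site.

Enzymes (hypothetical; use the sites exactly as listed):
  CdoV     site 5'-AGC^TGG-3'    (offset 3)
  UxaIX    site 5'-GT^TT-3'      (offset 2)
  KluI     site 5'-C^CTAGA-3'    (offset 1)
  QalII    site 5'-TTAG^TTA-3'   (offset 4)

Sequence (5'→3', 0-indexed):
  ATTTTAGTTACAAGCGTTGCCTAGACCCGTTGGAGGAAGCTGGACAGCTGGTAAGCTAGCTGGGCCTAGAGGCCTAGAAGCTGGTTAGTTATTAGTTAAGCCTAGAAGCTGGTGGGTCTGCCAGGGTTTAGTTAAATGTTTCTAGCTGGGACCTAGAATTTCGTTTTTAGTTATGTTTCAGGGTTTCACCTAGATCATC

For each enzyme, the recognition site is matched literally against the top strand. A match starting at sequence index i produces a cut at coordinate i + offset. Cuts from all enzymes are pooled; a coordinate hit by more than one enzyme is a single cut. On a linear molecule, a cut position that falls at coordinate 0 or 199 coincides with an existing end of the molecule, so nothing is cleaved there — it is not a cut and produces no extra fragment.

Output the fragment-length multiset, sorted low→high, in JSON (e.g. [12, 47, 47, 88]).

Per-enzyme occurrences:
  CdoV (AGCTGG, off=3): starts [37, 45, 57, 78, 106, 143] → cuts [40, 48, 60, 81, 109, 146]
  UxaIX (GTTT, off=2): starts [125, 137, 162, 174, 182] → cuts [127, 139, 164, 176, 184]
  KluI (CCTAGA, off=1): starts [19, 64, 72, 100, 151, 188] → cuts [20, 65, 73, 101, 152, 189]
  QalII (TTAGTTA, off=4): starts [3, 84, 91, 127, 166] → cuts [7, 88, 95, 131, 170]

Pooled cuts: [7, 20, 40, 48, 60, 65, 73, 81, 88, 95, 101, 109, 127, 131, 139, 146, 152, 164, 170, 176, 184, 189]

Fragments:
  [0,7): 7 bp
  [7,20): 13 bp
  [20,40): 20 bp
  [40,48): 8 bp
  [48,60): 12 bp
  [60,65): 5 bp
  [65,73): 8 bp
  [73,81): 8 bp
  [81,88): 7 bp
  [88,95): 7 bp
  [95,101): 6 bp
  [101,109): 8 bp
  [109,127): 18 bp
  [127,131): 4 bp
  [131,139): 8 bp
  [139,146): 7 bp
  [146,152): 6 bp
  [152,164): 12 bp
  [164,170): 6 bp
  [170,176): 6 bp
  [176,184): 8 bp
  [184,189): 5 bp
  [189,199): 10 bp

[4,5,5,6,6,6,6,7,7,7,7,8,8,8,8,8,8,10,12,12,13,18,20]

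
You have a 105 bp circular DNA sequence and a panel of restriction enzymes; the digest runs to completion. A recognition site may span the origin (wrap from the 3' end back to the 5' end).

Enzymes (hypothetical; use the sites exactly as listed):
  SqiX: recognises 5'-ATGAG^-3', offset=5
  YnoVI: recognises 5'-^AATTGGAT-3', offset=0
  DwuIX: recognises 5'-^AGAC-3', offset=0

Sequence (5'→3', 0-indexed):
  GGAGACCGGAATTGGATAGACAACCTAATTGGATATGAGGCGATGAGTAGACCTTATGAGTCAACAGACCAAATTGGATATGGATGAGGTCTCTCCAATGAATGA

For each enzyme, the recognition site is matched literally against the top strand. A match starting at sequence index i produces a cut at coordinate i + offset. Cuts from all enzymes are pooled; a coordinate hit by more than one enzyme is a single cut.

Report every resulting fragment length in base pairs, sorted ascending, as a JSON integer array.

Site scan:
  SqiX (ATGAG, off=5): starts [34, 42, 55, 83, 101] → cuts [1, 39, 47, 60, 88]
  YnoVI (AATTGGAT, off=0): starts [9, 26, 71] → cuts [9, 26, 71]
  DwuIX (AGAC, off=0): starts [2, 17, 48, 65] → cuts [2, 17, 48, 65]

All cut coordinates (distinct, sorted): [1, 2, 9, 17, 26, 39, 47, 48, 60, 65, 71, 88]

Fragment lengths:
  1→2: 1 bp
  2→9: 7 bp
  9→17: 8 bp
  17→26: 9 bp
  26→39: 13 bp
  39→47: 8 bp
  47→48: 1 bp
  48→60: 12 bp
  60→65: 5 bp
  65→71: 6 bp
  71→88: 17 bp
  88→1 (wrap): 105-88+1 = 18 bp

[1,1,5,6,7,8,8,9,12,13,17,18]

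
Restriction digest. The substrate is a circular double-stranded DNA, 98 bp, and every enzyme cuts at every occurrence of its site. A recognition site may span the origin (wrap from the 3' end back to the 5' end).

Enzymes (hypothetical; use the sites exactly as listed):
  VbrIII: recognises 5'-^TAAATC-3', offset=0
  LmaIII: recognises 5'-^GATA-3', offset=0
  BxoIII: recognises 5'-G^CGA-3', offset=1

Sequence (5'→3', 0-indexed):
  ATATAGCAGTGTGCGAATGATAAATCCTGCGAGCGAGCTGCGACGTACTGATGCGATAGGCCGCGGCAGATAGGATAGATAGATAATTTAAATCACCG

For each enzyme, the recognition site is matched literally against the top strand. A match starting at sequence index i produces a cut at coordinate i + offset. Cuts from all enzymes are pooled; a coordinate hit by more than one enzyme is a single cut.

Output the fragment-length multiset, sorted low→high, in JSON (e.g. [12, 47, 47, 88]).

Scan for sites:
  VbrIII TAAATC/0: at [20, 88] ⇒ [20, 88]
  LmaIII GATA/0: at [18, 54, 68, 73, 77, 81, 97] ⇒ [18, 54, 68, 73, 77, 81, 97]
  BxoIII GCGA/1: at [12, 28, 32, 39, 52] ⇒ [13, 29, 33, 40, 53]

All cut coordinates (distinct, sorted): [13, 18, 20, 29, 33, 40, 53, 54, 68, 73, 77, 81, 88, 97]

Fragments:
  13→18: 5 bp
  18→20: 2 bp
  20→29: 9 bp
  29→33: 4 bp
  33→40: 7 bp
  40→53: 13 bp
  53→54: 1 bp
  54→68: 14 bp
  68→73: 5 bp
  73→77: 4 bp
  77→81: 4 bp
  81→88: 7 bp
  88→97: 9 bp
  97→13 (wrap): 98-97+13 = 14 bp

[1,2,4,4,4,5,5,7,7,9,9,13,14,14]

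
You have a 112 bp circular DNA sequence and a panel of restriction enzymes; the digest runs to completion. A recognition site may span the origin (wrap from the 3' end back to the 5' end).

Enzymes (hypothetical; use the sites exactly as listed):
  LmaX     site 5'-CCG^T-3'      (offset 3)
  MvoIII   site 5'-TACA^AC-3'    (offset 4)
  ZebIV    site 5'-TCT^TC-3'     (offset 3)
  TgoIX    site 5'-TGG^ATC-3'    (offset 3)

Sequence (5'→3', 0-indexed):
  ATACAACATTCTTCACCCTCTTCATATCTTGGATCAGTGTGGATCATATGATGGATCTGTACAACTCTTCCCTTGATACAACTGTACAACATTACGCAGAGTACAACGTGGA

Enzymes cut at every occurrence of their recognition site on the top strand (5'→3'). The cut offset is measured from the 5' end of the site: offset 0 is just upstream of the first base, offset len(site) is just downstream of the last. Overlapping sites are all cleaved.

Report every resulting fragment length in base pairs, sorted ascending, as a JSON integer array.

Per-enzyme occurrences:
  LmaX (CCGT, off=3): no sites
  MvoIII TACAAC/4: at [1, 59, 76, 84, 101] ⇒ [5, 63, 80, 88, 105]
  ZebIV TCTTC/3: at [9, 18, 65] ⇒ [12, 21, 68]
  TgoIX TGGATC/3: at [29, 39, 51] ⇒ [32, 42, 54]

All cut coordinates (distinct, sorted): [5, 12, 21, 32, 42, 54, 63, 68, 80, 88, 105]

Fragment lengths:
  5→12: 7 bp
  12→21: 9 bp
  21→32: 11 bp
  32→42: 10 bp
  42→54: 12 bp
  54→63: 9 bp
  63→68: 5 bp
  68→80: 12 bp
  80→88: 8 bp
  88→105: 17 bp
  105→5 (wrap): 112-105+5 = 12 bp

[5,7,8,9,9,10,11,12,12,12,17]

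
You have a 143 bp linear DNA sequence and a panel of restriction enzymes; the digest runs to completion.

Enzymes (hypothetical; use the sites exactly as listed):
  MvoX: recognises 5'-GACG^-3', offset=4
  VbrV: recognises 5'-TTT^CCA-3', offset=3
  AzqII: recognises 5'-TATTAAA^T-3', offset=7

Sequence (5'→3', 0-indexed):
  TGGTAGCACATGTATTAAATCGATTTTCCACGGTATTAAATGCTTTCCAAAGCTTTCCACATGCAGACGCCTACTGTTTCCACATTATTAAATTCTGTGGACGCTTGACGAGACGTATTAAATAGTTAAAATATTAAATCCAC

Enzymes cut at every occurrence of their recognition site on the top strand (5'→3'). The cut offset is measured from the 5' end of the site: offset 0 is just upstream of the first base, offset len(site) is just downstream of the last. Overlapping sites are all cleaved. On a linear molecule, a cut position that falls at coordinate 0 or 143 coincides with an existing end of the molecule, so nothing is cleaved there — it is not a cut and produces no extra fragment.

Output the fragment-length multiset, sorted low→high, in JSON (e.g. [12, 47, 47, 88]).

Per-enzyme occurrences:
  MvoX (GACG, off=4): starts [65, 99, 106, 111] → cuts [69, 103, 110, 115]
  VbrV (TTTCCA, off=3): starts [24, 43, 53, 76] → cuts [27, 46, 56, 79]
  AzqII (TATTAAAT, off=7): starts [12, 33, 85, 115, 131] → cuts [19, 40, 92, 122, 138]

Pooled cuts: [19, 27, 40, 46, 56, 69, 79, 92, 103, 110, 115, 122, 138]

Fragments:
  [0,19): 19 bp
  [19,27): 8 bp
  [27,40): 13 bp
  [40,46): 6 bp
  [46,56): 10 bp
  [56,69): 13 bp
  [69,79): 10 bp
  [79,92): 13 bp
  [92,103): 11 bp
  [103,110): 7 bp
  [110,115): 5 bp
  [115,122): 7 bp
  [122,138): 16 bp
  [138,143): 5 bp

[5,5,6,7,7,8,10,10,11,13,13,13,16,19]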